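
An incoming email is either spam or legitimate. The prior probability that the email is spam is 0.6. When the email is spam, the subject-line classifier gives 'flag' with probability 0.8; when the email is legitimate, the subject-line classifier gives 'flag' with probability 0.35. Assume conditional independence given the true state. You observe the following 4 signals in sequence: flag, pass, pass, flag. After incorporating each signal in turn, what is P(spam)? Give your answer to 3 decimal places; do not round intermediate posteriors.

After 'flag': P(spam) = 0.8·0.6000 / (0.8·0.6000 + 0.35·0.4000) ≈ 0.7742
After 'pass': P(spam) = 0.2·0.7742 / (0.2·0.7742 + 0.65·0.2258) ≈ 0.5134
After 'pass': P(spam) = 0.2·0.5134 / (0.2·0.5134 + 0.65·0.4866) ≈ 0.2451
After 'flag': P(spam) = 0.8·0.2451 / (0.8·0.2451 + 0.35·0.7549) ≈ 0.4259

0.426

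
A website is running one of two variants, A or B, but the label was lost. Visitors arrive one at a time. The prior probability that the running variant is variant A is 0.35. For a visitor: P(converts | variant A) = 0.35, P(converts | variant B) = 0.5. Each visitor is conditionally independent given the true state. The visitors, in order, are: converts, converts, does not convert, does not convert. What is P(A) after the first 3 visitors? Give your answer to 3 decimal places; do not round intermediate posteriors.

After 'converts': P(A) = 0.35·0.3500 / (0.35·0.3500 + 0.5·0.6500) ≈ 0.2737
After 'converts': P(A) = 0.35·0.2737 / (0.35·0.2737 + 0.5·0.7263) ≈ 0.2088
After 'does not convert': P(A) = 0.65·0.2088 / (0.65·0.2088 + 0.5·0.7912) ≈ 0.2554

0.255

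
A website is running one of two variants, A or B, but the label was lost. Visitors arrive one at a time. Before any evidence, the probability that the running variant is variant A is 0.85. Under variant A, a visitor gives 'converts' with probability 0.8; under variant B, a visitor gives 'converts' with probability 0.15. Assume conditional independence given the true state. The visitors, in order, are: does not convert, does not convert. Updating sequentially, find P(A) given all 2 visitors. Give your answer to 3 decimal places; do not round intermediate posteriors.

After 'does not convert': P(A) = 0.2·0.8500 / (0.2·0.8500 + 0.85·0.1500) ≈ 0.5714
After 'does not convert': P(A) = 0.2·0.5714 / (0.2·0.5714 + 0.85·0.4286) ≈ 0.2388

0.239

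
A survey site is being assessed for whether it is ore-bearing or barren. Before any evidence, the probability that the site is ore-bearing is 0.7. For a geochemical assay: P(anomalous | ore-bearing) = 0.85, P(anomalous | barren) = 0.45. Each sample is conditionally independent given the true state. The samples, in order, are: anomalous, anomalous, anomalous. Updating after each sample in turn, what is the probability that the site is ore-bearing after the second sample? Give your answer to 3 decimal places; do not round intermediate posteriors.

After 'anomalous': P(ore) = 0.85·0.7000 / (0.85·0.7000 + 0.45·0.3000) ≈ 0.8151
After 'anomalous': P(ore) = 0.85·0.8151 / (0.85·0.8151 + 0.45·0.1849) ≈ 0.8928

0.893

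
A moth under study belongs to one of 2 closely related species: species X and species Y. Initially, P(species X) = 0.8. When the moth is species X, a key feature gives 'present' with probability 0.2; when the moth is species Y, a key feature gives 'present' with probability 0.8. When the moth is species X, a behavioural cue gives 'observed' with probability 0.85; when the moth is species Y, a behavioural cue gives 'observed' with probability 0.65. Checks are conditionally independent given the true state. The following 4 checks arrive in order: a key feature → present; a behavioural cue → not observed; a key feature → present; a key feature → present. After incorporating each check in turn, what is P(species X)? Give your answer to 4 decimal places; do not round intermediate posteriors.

After a key feature='present': P(species X) = 0.2·0.8000 / (0.2·0.8000 + 0.8·0.2000) ≈ 0.5000
After a behavioural cue='not observed': P(species X) = 0.15·0.5000 / (0.15·0.5000 + 0.35·0.5000) ≈ 0.3000
After a key feature='present': P(species X) = 0.2·0.3000 / (0.2·0.3000 + 0.8·0.7000) ≈ 0.0968
After a key feature='present': P(species X) = 0.2·0.0968 / (0.2·0.0968 + 0.8·0.9032) ≈ 0.0261

0.0261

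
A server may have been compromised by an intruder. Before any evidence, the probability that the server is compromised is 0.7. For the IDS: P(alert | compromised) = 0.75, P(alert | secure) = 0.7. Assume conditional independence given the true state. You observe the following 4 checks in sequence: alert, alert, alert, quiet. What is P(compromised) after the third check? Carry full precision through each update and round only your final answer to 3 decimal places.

After 'alert': P(compromised) = 0.75·0.7000 / (0.75·0.7000 + 0.7·0.3000) ≈ 0.7143
After 'alert': P(compromised) = 0.75·0.7143 / (0.75·0.7143 + 0.7·0.2857) ≈ 0.7282
After 'alert': P(compromised) = 0.75·0.7282 / (0.75·0.7282 + 0.7·0.2718) ≈ 0.7416

0.742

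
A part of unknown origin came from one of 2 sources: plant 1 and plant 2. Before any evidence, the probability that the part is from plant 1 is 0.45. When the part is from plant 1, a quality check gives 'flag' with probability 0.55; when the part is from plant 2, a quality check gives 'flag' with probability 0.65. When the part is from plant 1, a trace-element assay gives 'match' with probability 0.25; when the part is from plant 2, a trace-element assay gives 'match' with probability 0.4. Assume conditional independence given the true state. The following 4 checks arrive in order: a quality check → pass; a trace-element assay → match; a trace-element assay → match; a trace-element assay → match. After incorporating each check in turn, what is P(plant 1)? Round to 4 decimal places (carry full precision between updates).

0.2043

Each posterior becomes the prior for the next update.
After a quality check='pass': P(plant 1) = 0.45·0.4500 / (0.45·0.4500 + 0.35·0.5500) ≈ 0.5127
After a trace-element assay='match': P(plant 1) = 0.25·0.5127 / (0.25·0.5127 + 0.4·0.4873) ≈ 0.3967
After a trace-element assay='match': P(plant 1) = 0.25·0.3967 / (0.25·0.3967 + 0.4·0.6033) ≈ 0.2912
After a trace-element assay='match': P(plant 1) = 0.25·0.2912 / (0.25·0.2912 + 0.4·0.7088) ≈ 0.2043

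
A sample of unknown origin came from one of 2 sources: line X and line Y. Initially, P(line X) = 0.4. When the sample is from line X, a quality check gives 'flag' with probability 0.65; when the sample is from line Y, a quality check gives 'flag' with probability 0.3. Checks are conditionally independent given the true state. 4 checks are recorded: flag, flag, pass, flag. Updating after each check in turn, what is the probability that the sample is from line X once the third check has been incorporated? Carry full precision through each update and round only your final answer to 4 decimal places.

After 'flag': P(line X) = 0.65·0.4000 / (0.65·0.4000 + 0.3·0.6000) ≈ 0.5909
After 'flag': P(line X) = 0.65·0.5909 / (0.65·0.5909 + 0.3·0.4091) ≈ 0.7578
After 'pass': P(line X) = 0.35·0.7578 / (0.35·0.7578 + 0.7·0.2422) ≈ 0.6101

0.6101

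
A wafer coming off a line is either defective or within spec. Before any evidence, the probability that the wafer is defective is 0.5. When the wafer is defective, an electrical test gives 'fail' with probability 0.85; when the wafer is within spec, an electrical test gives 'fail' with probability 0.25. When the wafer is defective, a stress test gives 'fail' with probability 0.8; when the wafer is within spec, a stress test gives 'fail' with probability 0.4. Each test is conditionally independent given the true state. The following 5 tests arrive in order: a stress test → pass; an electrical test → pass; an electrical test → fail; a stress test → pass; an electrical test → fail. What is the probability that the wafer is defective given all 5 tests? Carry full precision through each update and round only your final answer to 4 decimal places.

Each posterior becomes the prior for the next update.
After a stress test='pass': P(defective) = 0.2·0.5000 / (0.2·0.5000 + 0.6·0.5000) ≈ 0.2500
After an electrical test='pass': P(defective) = 0.15·0.2500 / (0.15·0.2500 + 0.75·0.7500) ≈ 0.0625
After an electrical test='fail': P(defective) = 0.85·0.0625 / (0.85·0.0625 + 0.25·0.9375) ≈ 0.1848
After a stress test='pass': P(defective) = 0.2·0.1848 / (0.2·0.1848 + 0.6·0.8152) ≈ 0.0702
After an electrical test='fail': P(defective) = 0.85·0.0702 / (0.85·0.0702 + 0.25·0.9298) ≈ 0.2044

0.2044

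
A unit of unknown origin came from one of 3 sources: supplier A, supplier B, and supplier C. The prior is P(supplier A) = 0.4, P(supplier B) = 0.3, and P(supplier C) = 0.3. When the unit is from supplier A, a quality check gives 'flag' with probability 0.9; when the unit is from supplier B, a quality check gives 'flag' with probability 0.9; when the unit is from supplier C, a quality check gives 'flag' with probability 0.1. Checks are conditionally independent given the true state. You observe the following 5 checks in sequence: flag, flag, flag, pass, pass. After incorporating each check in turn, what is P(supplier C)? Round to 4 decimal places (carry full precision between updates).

After 'flag': normaliser = 0.9·0.4000 + 0.9·0.3000 + 0.1·0.3000; P(supplier A) ≈ 0.5455, P(supplier B) ≈ 0.4091, P(supplier C) ≈ 0.0455
After 'flag': normaliser = 0.9·0.5455 + 0.9·0.4091 + 0.1·0.0455; P(supplier A) ≈ 0.5684, P(supplier B) ≈ 0.4263, P(supplier C) ≈ 0.0053
After 'flag': normaliser = 0.9·0.5684 + 0.9·0.4263 + 0.1·0.0053; P(supplier A) ≈ 0.5711, P(supplier B) ≈ 0.4283, P(supplier C) ≈ 0.0006
After 'pass': normaliser = 0.1·0.5711 + 0.1·0.4283 + 0.9·0.0006; P(supplier A) ≈ 0.5684, P(supplier B) ≈ 0.4263, P(supplier C) ≈ 0.0053
After 'pass': normaliser = 0.1·0.5684 + 0.1·0.4263 + 0.9·0.0053; P(supplier A) ≈ 0.5455, P(supplier B) ≈ 0.4091, P(supplier C) ≈ 0.0455

0.0455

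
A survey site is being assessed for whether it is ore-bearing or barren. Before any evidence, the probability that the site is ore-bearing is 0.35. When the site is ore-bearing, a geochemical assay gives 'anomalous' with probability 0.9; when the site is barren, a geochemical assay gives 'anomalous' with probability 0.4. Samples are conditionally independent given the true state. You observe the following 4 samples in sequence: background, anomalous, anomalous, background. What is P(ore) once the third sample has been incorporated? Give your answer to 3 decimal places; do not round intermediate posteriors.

0.312

After 'background': P(ore) = 0.1·0.3500 / (0.1·0.3500 + 0.6·0.6500) ≈ 0.0824
After 'anomalous': P(ore) = 0.9·0.0824 / (0.9·0.0824 + 0.4·0.9176) ≈ 0.1680
After 'anomalous': P(ore) = 0.9·0.1680 / (0.9·0.1680 + 0.4·0.8320) ≈ 0.3124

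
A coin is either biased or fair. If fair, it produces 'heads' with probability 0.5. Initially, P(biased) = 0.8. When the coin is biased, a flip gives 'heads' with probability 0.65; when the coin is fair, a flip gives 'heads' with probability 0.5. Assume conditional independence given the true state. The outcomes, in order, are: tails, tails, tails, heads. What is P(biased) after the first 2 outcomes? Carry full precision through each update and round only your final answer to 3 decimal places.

After 'tails': P(biased) = 0.35·0.8000 / (0.35·0.8000 + 0.5·0.2000) ≈ 0.7368
After 'tails': P(biased) = 0.35·0.7368 / (0.35·0.7368 + 0.5·0.2632) ≈ 0.6622

0.662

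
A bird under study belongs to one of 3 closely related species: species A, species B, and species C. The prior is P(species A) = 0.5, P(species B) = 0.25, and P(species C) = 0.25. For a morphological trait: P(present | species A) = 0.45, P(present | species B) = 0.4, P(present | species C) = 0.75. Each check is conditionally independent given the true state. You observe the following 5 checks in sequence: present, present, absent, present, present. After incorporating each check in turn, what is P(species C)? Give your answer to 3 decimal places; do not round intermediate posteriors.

0.567

After 'present': normaliser = 0.45·0.5000 + 0.4·0.2500 + 0.75·0.2500; P(species A) ≈ 0.4390, P(species B) ≈ 0.1951, P(species C) ≈ 0.3659
After 'present': normaliser = 0.45·0.4390 + 0.4·0.1951 + 0.75·0.3659; P(species A) ≈ 0.3592, P(species B) ≈ 0.1419, P(species C) ≈ 0.4989
After 'absent': normaliser = 0.55·0.3592 + 0.6·0.1419 + 0.25·0.4989; P(species A) ≈ 0.4849, P(species B) ≈ 0.2090, P(species C) ≈ 0.3061
After 'present': normaliser = 0.45·0.4849 + 0.4·0.2090 + 0.75·0.3061; P(species A) ≈ 0.4106, P(species B) ≈ 0.1573, P(species C) ≈ 0.4321
After 'present': normaliser = 0.45·0.4106 + 0.4·0.1573 + 0.75·0.4321; P(species A) ≈ 0.3232, P(species B) ≈ 0.1101, P(species C) ≈ 0.5668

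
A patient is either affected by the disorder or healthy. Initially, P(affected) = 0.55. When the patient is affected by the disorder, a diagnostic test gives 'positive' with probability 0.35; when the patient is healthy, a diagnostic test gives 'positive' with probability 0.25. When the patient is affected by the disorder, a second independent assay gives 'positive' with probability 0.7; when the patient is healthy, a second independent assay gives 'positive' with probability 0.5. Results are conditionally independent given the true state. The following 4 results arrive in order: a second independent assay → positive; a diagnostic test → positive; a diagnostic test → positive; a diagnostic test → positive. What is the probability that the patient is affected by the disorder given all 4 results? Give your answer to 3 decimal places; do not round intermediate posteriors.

0.824

After a second independent assay='positive': P(affected) = 0.7·0.5500 / (0.7·0.5500 + 0.5·0.4500) ≈ 0.6311
After a diagnostic test='positive': P(affected) = 0.35·0.6311 / (0.35·0.6311 + 0.25·0.3689) ≈ 0.7055
After a diagnostic test='positive': P(affected) = 0.35·0.7055 / (0.35·0.7055 + 0.25·0.2945) ≈ 0.7703
After a diagnostic test='positive': P(affected) = 0.35·0.7703 / (0.35·0.7703 + 0.25·0.2297) ≈ 0.8244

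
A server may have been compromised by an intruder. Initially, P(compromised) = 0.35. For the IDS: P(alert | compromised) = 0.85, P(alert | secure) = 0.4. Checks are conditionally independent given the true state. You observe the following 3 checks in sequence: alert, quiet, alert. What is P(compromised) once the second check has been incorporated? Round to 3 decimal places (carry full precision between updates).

Each posterior becomes the prior for the next update.
After 'alert': P(compromised) = 0.85·0.3500 / (0.85·0.3500 + 0.4·0.6500) ≈ 0.5336
After 'quiet': P(compromised) = 0.15·0.5336 / (0.15·0.5336 + 0.6·0.4664) ≈ 0.2224

0.222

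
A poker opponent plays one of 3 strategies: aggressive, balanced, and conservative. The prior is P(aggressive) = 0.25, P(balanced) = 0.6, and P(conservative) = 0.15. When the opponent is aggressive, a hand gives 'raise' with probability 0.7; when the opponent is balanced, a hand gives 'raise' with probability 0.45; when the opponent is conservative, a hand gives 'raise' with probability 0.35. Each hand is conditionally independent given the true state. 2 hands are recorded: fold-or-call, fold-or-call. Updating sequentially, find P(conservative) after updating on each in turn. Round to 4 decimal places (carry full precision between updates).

0.2370

After 'fold-or-call': normaliser = 0.3·0.2500 + 0.55·0.6000 + 0.65·0.1500; P(aggressive) ≈ 0.1493, P(balanced) ≈ 0.6567, P(conservative) ≈ 0.1940
After 'fold-or-call': normaliser = 0.3·0.1493 + 0.55·0.6567 + 0.65·0.1940; P(aggressive) ≈ 0.0842, P(balanced) ≈ 0.6788, P(conservative) ≈ 0.2370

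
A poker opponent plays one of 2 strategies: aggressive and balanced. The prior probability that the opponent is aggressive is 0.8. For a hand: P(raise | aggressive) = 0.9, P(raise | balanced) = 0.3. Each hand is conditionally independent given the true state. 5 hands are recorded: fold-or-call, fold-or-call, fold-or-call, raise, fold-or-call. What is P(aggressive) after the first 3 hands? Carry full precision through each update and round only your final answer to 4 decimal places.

After 'fold-or-call': P(aggressive) = 0.1·0.8000 / (0.1·0.8000 + 0.7·0.2000) ≈ 0.3636
After 'fold-or-call': P(aggressive) = 0.1·0.3636 / (0.1·0.3636 + 0.7·0.6364) ≈ 0.0755
After 'fold-or-call': P(aggressive) = 0.1·0.0755 / (0.1·0.0755 + 0.7·0.9245) ≈ 0.0115

0.0115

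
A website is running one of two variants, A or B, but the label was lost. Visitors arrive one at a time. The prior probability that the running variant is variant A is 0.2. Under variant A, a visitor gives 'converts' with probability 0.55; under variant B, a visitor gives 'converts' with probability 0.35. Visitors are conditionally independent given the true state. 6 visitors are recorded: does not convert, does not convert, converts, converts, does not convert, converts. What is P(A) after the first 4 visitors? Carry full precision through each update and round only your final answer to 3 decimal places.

Each posterior becomes the prior for the next update.
After 'does not convert': P(A) = 0.45·0.2000 / (0.45·0.2000 + 0.65·0.8000) ≈ 0.1475
After 'does not convert': P(A) = 0.45·0.1475 / (0.45·0.1475 + 0.65·0.8525) ≈ 0.1070
After 'converts': P(A) = 0.55·0.1070 / (0.55·0.1070 + 0.35·0.8930) ≈ 0.1585
After 'converts': P(A) = 0.55·0.1585 / (0.55·0.1585 + 0.35·0.8415) ≈ 0.2283

0.228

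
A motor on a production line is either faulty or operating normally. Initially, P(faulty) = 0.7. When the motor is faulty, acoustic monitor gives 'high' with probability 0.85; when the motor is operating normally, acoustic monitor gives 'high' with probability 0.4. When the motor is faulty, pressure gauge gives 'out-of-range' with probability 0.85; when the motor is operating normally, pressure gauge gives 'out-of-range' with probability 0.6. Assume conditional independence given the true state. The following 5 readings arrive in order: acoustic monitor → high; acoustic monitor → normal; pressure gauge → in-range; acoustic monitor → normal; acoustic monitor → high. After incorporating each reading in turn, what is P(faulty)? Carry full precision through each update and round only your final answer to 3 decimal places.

0.198

After acoustic monitor='high': P(faulty) = 0.85·0.7000 / (0.85·0.7000 + 0.4·0.3000) ≈ 0.8322
After acoustic monitor='normal': P(faulty) = 0.15·0.8322 / (0.15·0.8322 + 0.6·0.1678) ≈ 0.5535
After pressure gauge='in-range': P(faulty) = 0.15·0.5535 / (0.15·0.5535 + 0.4·0.4465) ≈ 0.3173
After acoustic monitor='normal': P(faulty) = 0.15·0.3173 / (0.15·0.3173 + 0.6·0.6827) ≈ 0.1041
After acoustic monitor='high': P(faulty) = 0.85·0.1041 / (0.85·0.1041 + 0.4·0.8959) ≈ 0.1980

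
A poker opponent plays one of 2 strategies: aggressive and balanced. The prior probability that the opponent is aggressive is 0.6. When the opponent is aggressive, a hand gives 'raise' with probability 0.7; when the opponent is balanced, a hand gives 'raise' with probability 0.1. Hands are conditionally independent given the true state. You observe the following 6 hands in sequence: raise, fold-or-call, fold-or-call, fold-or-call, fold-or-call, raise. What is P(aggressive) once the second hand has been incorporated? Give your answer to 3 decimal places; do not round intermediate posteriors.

0.778

Apply Bayes' rule sequentially, carrying P(aggressive) forward.
After 'raise': P(aggressive) = 0.7·0.6000 / (0.7·0.6000 + 0.1·0.4000) ≈ 0.9130
After 'fold-or-call': P(aggressive) = 0.3·0.9130 / (0.3·0.9130 + 0.9·0.0870) ≈ 0.7778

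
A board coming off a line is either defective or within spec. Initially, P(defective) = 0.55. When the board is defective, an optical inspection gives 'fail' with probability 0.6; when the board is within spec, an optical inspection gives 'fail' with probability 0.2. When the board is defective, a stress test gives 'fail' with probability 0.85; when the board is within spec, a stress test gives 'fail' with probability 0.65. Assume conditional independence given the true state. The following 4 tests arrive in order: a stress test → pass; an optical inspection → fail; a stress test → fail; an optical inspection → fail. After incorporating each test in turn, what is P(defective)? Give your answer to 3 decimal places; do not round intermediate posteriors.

Each posterior becomes the prior for the next update.
After a stress test='pass': P(defective) = 0.15·0.5500 / (0.15·0.5500 + 0.35·0.4500) ≈ 0.3438
After an optical inspection='fail': P(defective) = 0.6·0.3438 / (0.6·0.3438 + 0.2·0.6562) ≈ 0.6111
After a stress test='fail': P(defective) = 0.85·0.6111 / (0.85·0.6111 + 0.65·0.3889) ≈ 0.6727
After an optical inspection='fail': P(defective) = 0.6·0.6727 / (0.6·0.6727 + 0.2·0.3273) ≈ 0.8604

0.860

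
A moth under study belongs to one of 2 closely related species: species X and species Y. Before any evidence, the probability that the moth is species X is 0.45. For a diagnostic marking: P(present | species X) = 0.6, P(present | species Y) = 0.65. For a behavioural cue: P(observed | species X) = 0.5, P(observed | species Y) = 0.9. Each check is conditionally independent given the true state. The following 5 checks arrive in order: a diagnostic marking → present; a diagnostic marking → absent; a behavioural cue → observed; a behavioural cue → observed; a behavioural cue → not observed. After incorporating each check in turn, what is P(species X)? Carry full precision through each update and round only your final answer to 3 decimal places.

After a diagnostic marking='present': P(species X) = 0.6·0.4500 / (0.6·0.4500 + 0.65·0.5500) ≈ 0.4303
After a diagnostic marking='absent': P(species X) = 0.4·0.4303 / (0.4·0.4303 + 0.35·0.5697) ≈ 0.4633
After a behavioural cue='observed': P(species X) = 0.5·0.4633 / (0.5·0.4633 + 0.9·0.5367) ≈ 0.3241
After a behavioural cue='observed': P(species X) = 0.5·0.3241 / (0.5·0.3241 + 0.9·0.6759) ≈ 0.2104
After a behavioural cue='not observed': P(species X) = 0.5·0.2104 / (0.5·0.2104 + 0.1·0.7896) ≈ 0.5712

0.571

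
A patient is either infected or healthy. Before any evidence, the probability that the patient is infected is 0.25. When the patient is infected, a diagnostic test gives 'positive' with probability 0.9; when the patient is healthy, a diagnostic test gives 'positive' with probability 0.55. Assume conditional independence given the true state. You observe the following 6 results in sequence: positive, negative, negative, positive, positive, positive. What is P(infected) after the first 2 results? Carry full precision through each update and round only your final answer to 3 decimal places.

0.108

After 'positive': P(infected) = 0.9·0.2500 / (0.9·0.2500 + 0.55·0.7500) ≈ 0.3529
After 'negative': P(infected) = 0.1·0.3529 / (0.1·0.3529 + 0.45·0.6471) ≈ 0.1081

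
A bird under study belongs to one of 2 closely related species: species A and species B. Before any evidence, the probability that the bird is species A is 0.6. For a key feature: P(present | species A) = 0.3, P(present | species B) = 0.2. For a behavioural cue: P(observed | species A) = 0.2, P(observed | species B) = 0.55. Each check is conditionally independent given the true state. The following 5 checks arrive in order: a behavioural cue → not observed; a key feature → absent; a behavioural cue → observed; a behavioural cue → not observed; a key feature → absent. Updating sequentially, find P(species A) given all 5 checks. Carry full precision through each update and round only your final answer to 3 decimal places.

0.569

After a behavioural cue='not observed': P(species A) = 0.8·0.6000 / (0.8·0.6000 + 0.45·0.4000) ≈ 0.7273
After a key feature='absent': P(species A) = 0.7·0.7273 / (0.7·0.7273 + 0.8·0.2727) ≈ 0.7000
After a behavioural cue='observed': P(species A) = 0.2·0.7000 / (0.2·0.7000 + 0.55·0.3000) ≈ 0.4590
After a behavioural cue='not observed': P(species A) = 0.8·0.4590 / (0.8·0.4590 + 0.45·0.5410) ≈ 0.6013
After a key feature='absent': P(species A) = 0.7·0.6013 / (0.7·0.6013 + 0.8·0.3987) ≈ 0.5689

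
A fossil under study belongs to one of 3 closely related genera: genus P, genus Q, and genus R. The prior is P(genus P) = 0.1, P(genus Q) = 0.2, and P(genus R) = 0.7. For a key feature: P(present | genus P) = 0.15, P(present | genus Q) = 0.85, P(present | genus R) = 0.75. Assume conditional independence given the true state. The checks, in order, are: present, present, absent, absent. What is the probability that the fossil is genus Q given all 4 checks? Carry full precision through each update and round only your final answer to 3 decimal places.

0.110

After 'present': normaliser = 0.15·0.1000 + 0.85·0.2000 + 0.75·0.7000; P(genus P) ≈ 0.0211, P(genus Q) ≈ 0.2394, P(genus R) ≈ 0.7394
After 'present': normaliser = 0.15·0.0211 + 0.85·0.2394 + 0.75·0.7394; P(genus P) ≈ 0.0042, P(genus Q) ≈ 0.2673, P(genus R) ≈ 0.7285
After 'absent': normaliser = 0.85·0.0042 + 0.15·0.2673 + 0.25·0.7285; P(genus P) ≈ 0.0157, P(genus Q) ≈ 0.1776, P(genus R) ≈ 0.8067
After 'absent': normaliser = 0.85·0.0157 + 0.15·0.1776 + 0.25·0.8067; P(genus P) ≈ 0.0551, P(genus Q) ≈ 0.1103, P(genus R) ≈ 0.8346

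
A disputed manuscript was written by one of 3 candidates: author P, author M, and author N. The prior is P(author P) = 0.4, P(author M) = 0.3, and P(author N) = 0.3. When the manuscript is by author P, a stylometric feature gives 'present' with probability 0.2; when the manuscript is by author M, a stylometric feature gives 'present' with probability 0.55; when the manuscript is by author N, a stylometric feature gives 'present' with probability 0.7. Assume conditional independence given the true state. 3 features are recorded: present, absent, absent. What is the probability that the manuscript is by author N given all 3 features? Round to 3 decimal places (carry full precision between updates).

0.183

After 'present': normaliser = 0.2·0.4000 + 0.55·0.3000 + 0.7·0.3000; P(author P) ≈ 0.1758, P(author M) ≈ 0.3626, P(author N) ≈ 0.4615
After 'absent': normaliser = 0.8·0.1758 + 0.45·0.3626 + 0.3·0.4615; P(author P) ≈ 0.3180, P(author M) ≈ 0.3689, P(author N) ≈ 0.3130
After 'absent': normaliser = 0.8·0.3180 + 0.45·0.3689 + 0.3·0.3130; P(author P) ≈ 0.4946, P(author M) ≈ 0.3228, P(author N) ≈ 0.1826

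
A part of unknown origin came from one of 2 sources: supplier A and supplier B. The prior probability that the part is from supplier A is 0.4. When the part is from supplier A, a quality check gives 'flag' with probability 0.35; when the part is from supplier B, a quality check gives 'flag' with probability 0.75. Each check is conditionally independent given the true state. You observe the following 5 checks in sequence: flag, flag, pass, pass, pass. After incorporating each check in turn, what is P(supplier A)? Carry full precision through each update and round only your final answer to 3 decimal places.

0.718

Apply Bayes' rule sequentially, carrying P(supplier A) forward.
After 'flag': P(supplier A) = 0.35·0.4000 / (0.35·0.4000 + 0.75·0.6000) ≈ 0.2373
After 'flag': P(supplier A) = 0.35·0.2373 / (0.35·0.2373 + 0.75·0.7627) ≈ 0.1268
After 'pass': P(supplier A) = 0.65·0.1268 / (0.65·0.1268 + 0.25·0.8732) ≈ 0.2740
After 'pass': P(supplier A) = 0.65·0.2740 / (0.65·0.2740 + 0.25·0.7260) ≈ 0.4953
After 'pass': P(supplier A) = 0.65·0.4953 / (0.65·0.4953 + 0.25·0.5047) ≈ 0.7185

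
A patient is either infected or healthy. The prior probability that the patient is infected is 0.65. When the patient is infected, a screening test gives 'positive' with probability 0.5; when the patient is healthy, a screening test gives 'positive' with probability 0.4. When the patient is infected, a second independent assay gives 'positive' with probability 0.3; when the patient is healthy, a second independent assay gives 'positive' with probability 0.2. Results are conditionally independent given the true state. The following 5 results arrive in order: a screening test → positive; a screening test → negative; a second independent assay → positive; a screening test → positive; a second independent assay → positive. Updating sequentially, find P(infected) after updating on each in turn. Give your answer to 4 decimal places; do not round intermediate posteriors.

After a screening test='positive': P(infected) = 0.5·0.6500 / (0.5·0.6500 + 0.4·0.3500) ≈ 0.6989
After a screening test='negative': P(infected) = 0.5·0.6989 / (0.5·0.6989 + 0.6·0.3011) ≈ 0.6592
After a second independent assay='positive': P(infected) = 0.3·0.6592 / (0.3·0.6592 + 0.2·0.3408) ≈ 0.7437
After a screening test='positive': P(infected) = 0.5·0.7437 / (0.5·0.7437 + 0.4·0.2563) ≈ 0.7839
After a second independent assay='positive': P(infected) = 0.3·0.7839 / (0.3·0.7839 + 0.2·0.2161) ≈ 0.8447

0.8447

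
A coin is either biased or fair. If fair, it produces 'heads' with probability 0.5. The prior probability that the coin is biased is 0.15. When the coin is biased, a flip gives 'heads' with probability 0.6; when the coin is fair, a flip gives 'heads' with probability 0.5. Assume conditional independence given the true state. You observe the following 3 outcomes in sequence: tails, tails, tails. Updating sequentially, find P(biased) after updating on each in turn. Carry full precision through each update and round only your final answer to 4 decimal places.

After 'tails': P(biased) = 0.4·0.1500 / (0.4·0.1500 + 0.5·0.8500) ≈ 0.1237
After 'tails': P(biased) = 0.4·0.1237 / (0.4·0.1237 + 0.5·0.8763) ≈ 0.1015
After 'tails': P(biased) = 0.4·0.1015 / (0.4·0.1015 + 0.5·0.8985) ≈ 0.0829

0.0829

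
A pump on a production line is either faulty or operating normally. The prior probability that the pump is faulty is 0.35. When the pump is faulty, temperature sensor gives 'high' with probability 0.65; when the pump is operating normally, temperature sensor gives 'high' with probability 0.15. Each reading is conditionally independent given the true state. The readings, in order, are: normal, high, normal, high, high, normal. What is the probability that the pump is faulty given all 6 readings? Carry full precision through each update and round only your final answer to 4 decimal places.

After 'normal': P(faulty) = 0.35·0.3500 / (0.35·0.3500 + 0.85·0.6500) ≈ 0.1815
After 'high': P(faulty) = 0.65·0.1815 / (0.65·0.1815 + 0.15·0.8185) ≈ 0.4900
After 'normal': P(faulty) = 0.35·0.4900 / (0.35·0.4900 + 0.85·0.5100) ≈ 0.2835
After 'high': P(faulty) = 0.65·0.2835 / (0.65·0.2835 + 0.15·0.7165) ≈ 0.6316
After 'high': P(faulty) = 0.65·0.6316 / (0.65·0.6316 + 0.15·0.3684) ≈ 0.8814
After 'normal': P(faulty) = 0.35·0.8814 / (0.35·0.8814 + 0.85·0.1186) ≈ 0.7536

0.7536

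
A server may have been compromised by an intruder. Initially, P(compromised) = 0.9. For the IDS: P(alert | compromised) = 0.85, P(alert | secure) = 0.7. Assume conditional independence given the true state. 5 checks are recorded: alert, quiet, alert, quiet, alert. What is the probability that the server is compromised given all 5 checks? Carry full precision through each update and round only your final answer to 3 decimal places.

0.801

Apply Bayes' rule sequentially, carrying P(compromised) forward.
After 'alert': P(compromised) = 0.85·0.9000 / (0.85·0.9000 + 0.7·0.1000) ≈ 0.9162
After 'quiet': P(compromised) = 0.15·0.9162 / (0.15·0.9162 + 0.3·0.0838) ≈ 0.8453
After 'alert': P(compromised) = 0.85·0.8453 / (0.85·0.8453 + 0.7·0.1547) ≈ 0.8690
After 'quiet': P(compromised) = 0.15·0.8690 / (0.15·0.8690 + 0.3·0.1310) ≈ 0.7684
After 'alert': P(compromised) = 0.85·0.7684 / (0.85·0.7684 + 0.7·0.2316) ≈ 0.8011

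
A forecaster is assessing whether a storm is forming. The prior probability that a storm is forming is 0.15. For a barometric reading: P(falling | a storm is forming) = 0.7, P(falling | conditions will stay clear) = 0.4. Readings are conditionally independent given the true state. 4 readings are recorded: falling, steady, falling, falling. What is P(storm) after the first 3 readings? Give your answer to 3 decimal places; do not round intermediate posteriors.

0.213

After 'falling': P(storm) = 0.7·0.1500 / (0.7·0.1500 + 0.4·0.8500) ≈ 0.2360
After 'steady': P(storm) = 0.3·0.2360 / (0.3·0.2360 + 0.6·0.7640) ≈ 0.1338
After 'falling': P(storm) = 0.7·0.1338 / (0.7·0.1338 + 0.4·0.8662) ≈ 0.2127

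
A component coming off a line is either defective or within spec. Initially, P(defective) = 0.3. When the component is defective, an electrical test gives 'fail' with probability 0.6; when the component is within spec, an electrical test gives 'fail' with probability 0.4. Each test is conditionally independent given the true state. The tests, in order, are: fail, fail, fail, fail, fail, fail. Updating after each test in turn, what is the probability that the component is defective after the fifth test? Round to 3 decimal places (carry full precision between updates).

0.765

After 'fail': P(defective) = 0.6·0.3000 / (0.6·0.3000 + 0.4·0.7000) ≈ 0.3913
After 'fail': P(defective) = 0.6·0.3913 / (0.6·0.3913 + 0.4·0.6087) ≈ 0.4909
After 'fail': P(defective) = 0.6·0.4909 / (0.6·0.4909 + 0.4·0.5091) ≈ 0.5912
After 'fail': P(defective) = 0.6·0.5912 / (0.6·0.5912 + 0.4·0.4088) ≈ 0.6845
After 'fail': P(defective) = 0.6·0.6845 / (0.6·0.6845 + 0.4·0.3155) ≈ 0.7650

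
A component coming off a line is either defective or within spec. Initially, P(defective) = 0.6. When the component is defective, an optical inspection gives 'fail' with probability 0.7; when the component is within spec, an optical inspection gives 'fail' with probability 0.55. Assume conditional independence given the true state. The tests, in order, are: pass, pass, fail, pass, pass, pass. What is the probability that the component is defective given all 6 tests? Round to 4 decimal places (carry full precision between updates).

After 'pass': P(defective) = 0.3·0.6000 / (0.3·0.6000 + 0.45·0.4000) ≈ 0.5000
After 'pass': P(defective) = 0.3·0.5000 / (0.3·0.5000 + 0.45·0.5000) ≈ 0.4000
After 'fail': P(defective) = 0.7·0.4000 / (0.7·0.4000 + 0.55·0.6000) ≈ 0.4590
After 'pass': P(defective) = 0.3·0.4590 / (0.3·0.4590 + 0.45·0.5410) ≈ 0.3613
After 'pass': P(defective) = 0.3·0.3613 / (0.3·0.3613 + 0.45·0.6387) ≈ 0.2738
After 'pass': P(defective) = 0.3·0.2738 / (0.3·0.2738 + 0.45·0.7262) ≈ 0.2009

0.2009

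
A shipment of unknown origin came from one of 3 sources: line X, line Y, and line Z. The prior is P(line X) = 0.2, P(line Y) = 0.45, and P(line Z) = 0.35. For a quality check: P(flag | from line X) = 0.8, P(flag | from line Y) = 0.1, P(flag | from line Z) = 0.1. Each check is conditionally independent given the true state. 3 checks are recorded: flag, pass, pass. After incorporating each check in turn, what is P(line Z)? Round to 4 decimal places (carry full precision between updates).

0.3982

Apply Bayes' rule sequentially, carrying P(line Z) forward.
After 'flag': normaliser = 0.8·0.2000 + 0.1·0.4500 + 0.1·0.3500; P(line X) ≈ 0.6667, P(line Y) ≈ 0.1875, P(line Z) ≈ 0.1458
After 'pass': normaliser = 0.2·0.6667 + 0.9·0.1875 + 0.9·0.1458; P(line X) ≈ 0.3077, P(line Y) ≈ 0.3894, P(line Z) ≈ 0.3029
After 'pass': normaliser = 0.2·0.3077 + 0.9·0.3894 + 0.9·0.3029; P(line X) ≈ 0.0899, P(line Y) ≈ 0.5119, P(line Z) ≈ 0.3982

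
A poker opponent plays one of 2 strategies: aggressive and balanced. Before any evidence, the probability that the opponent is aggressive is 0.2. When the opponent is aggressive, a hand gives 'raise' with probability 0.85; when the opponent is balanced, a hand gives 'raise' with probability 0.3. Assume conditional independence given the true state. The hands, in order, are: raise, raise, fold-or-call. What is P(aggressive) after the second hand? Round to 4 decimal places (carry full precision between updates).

After 'raise': P(aggressive) = 0.85·0.2000 / (0.85·0.2000 + 0.3·0.8000) ≈ 0.4146
After 'raise': P(aggressive) = 0.85·0.4146 / (0.85·0.4146 + 0.3·0.5854) ≈ 0.6674

0.6674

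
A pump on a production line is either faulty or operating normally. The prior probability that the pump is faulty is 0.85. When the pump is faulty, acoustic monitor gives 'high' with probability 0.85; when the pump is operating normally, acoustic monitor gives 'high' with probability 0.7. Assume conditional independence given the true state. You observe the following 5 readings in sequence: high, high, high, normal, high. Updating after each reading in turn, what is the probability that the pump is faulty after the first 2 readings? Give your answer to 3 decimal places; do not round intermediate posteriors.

0.893

After 'high': P(faulty) = 0.85·0.8500 / (0.85·0.8500 + 0.7·0.1500) ≈ 0.8731
After 'high': P(faulty) = 0.85·0.8731 / (0.85·0.8731 + 0.7·0.1269) ≈ 0.8931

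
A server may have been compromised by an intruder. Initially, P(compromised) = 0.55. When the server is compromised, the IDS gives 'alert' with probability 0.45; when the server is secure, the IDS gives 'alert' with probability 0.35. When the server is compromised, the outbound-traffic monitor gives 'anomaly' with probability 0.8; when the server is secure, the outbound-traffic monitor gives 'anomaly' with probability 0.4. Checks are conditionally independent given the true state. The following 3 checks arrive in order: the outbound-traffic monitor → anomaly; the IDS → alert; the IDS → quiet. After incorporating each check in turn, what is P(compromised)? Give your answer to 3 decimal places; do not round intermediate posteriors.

0.727

Each posterior becomes the prior for the next update.
After the outbound-traffic monitor='anomaly': P(compromised) = 0.8·0.5500 / (0.8·0.5500 + 0.4·0.4500) ≈ 0.7097
After the IDS='alert': P(compromised) = 0.45·0.7097 / (0.45·0.7097 + 0.35·0.2903) ≈ 0.7586
After the IDS='quiet': P(compromised) = 0.55·0.7586 / (0.55·0.7586 + 0.65·0.2414) ≈ 0.7267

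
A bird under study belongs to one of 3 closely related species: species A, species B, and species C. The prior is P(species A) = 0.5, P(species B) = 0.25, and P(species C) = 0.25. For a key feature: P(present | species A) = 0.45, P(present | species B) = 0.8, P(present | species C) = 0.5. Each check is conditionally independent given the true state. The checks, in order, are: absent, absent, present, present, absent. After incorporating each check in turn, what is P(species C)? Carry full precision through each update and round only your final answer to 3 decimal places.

Apply Bayes' rule sequentially, carrying P(species C) forward.
After 'absent': normaliser = 0.55·0.5000 + 0.2·0.2500 + 0.5·0.2500; P(species A) ≈ 0.6111, P(species B) ≈ 0.1111, P(species C) ≈ 0.2778
After 'absent': normaliser = 0.55·0.6111 + 0.2·0.1111 + 0.5·0.2778; P(species A) ≈ 0.6760, P(species B) ≈ 0.0447, P(species C) ≈ 0.2793
After 'present': normaliser = 0.45·0.6760 + 0.8·0.0447 + 0.5·0.2793; P(species A) ≈ 0.6342, P(species B) ≈ 0.0745, P(species C) ≈ 0.2912
After 'present': normaliser = 0.45·0.6342 + 0.8·0.0745 + 0.5·0.2912; P(species A) ≈ 0.5817, P(species B) ≈ 0.1216, P(species C) ≈ 0.2968
After 'absent': normaliser = 0.55·0.5817 + 0.2·0.1216 + 0.5·0.2968; P(species A) ≈ 0.6495, P(species B) ≈ 0.0493, P(species C) ≈ 0.3012

0.301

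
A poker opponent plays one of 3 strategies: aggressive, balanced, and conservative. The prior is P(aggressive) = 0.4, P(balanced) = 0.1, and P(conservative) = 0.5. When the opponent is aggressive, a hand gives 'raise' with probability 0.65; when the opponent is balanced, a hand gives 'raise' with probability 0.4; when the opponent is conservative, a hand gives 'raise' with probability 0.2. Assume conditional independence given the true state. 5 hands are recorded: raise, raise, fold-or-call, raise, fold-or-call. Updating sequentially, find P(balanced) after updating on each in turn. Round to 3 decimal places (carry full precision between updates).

0.126

After 'raise': normaliser = 0.65·0.4000 + 0.4·0.1000 + 0.2·0.5000; P(aggressive) ≈ 0.6500, P(balanced) ≈ 0.1000, P(conservative) ≈ 0.2500
After 'raise': normaliser = 0.65·0.6500 + 0.4·0.1000 + 0.2·0.2500; P(aggressive) ≈ 0.8244, P(balanced) ≈ 0.0780, P(conservative) ≈ 0.0976
After 'fold-or-call': normaliser = 0.35·0.8244 + 0.6·0.0780 + 0.8·0.0976; P(aggressive) ≈ 0.6979, P(balanced) ≈ 0.1133, P(conservative) ≈ 0.1888
After 'raise': normaliser = 0.65·0.6979 + 0.4·0.1133 + 0.2·0.1888; P(aggressive) ≈ 0.8452, P(balanced) ≈ 0.0844, P(conservative) ≈ 0.0703
After 'fold-or-call': normaliser = 0.35·0.8452 + 0.6·0.0844 + 0.8·0.0703; P(aggressive) ≈ 0.7345, P(balanced) ≈ 0.1258, P(conservative) ≈ 0.1397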